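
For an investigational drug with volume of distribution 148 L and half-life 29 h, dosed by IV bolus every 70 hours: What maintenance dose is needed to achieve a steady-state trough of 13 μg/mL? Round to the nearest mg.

8328 mg

τ/t½ = 70/29 ≈ 2.4138, so f = (1/2)^(70/29) ≈ 0.187662.
Cmin,ss = (D/Vd)·f/(1−f), so D = Cmin,ss·Vd·(1−f)/f.
D = 13 × 148 × (1−f)/f ≈ 13 × 148 × 4.32873 ≈ 8328.48 mg.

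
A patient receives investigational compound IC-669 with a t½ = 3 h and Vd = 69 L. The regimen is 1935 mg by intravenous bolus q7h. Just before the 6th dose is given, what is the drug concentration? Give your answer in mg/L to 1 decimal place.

f = (1/2)^(τ/t½) = (1/2)^(7/3) ≈ 0.1984.
C₀ = D/Vd = 1935/69 ≈ 28.043 mg/L.
Before the 6th dose, 5 doses have been given. Superposition: Cmin = C₀·(f + f² + … + f^5).
≈ 28.043 × (0.1984 + 0.0394 + 0.0078 + 0.0015 + 0.0003) ≈ 28.043 × 0.2474 ≈ 6.938 mg/L.

6.9 mg/L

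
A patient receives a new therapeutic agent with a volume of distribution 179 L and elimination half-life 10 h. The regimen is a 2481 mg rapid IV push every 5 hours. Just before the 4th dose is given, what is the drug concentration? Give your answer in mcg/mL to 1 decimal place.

f = (1/2)^(τ/t½) = (1/2)^(5/10) ≈ 0.7071.
C₀ = D/Vd = 2481/179 ≈ 13.860 mcg/mL.
Before the 4th dose, 3 doses have been given. Superposition: Cmin = C₀·(f + f² + … + f^3).
≈ 13.860 × (0.7071 + 0.5000 + 0.3535) ≈ 13.860 × 1.5606 ≈ 21.630 mcg/mL.

21.6 mcg/mL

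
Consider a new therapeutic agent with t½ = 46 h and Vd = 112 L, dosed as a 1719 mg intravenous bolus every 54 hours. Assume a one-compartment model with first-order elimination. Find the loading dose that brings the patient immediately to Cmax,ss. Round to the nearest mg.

f = (1/2)^(54/46) ≈ 0.443218; accumulation ratio R = 1/(1−f) ≈ 1.79604.
Loading dose to hit Cmax,ss on first dose: D_load = D_maint·R ≈ 1719 × 1.79604 ≈ 3087.39 mg.

3087 mg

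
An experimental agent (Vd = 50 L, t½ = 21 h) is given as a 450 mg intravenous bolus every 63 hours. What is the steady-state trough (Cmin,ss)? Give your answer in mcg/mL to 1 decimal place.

1.3 mcg/mL

τ = 63 h = 3 half-lives, so f = (1/2)^3 = 0.125.
At steady state, R = 1/(1 − 0.125) = 8/7.
Single-dose peak C₀ = D/Vd = 450/50 = 9 mcg/mL.
Steady-state peak Cmax,ss = C₀·R = 9 × 8/7 ≈ 10.286 mcg/mL.
Steady-state trough Cmin,ss = Cmax,ss·f ≈ 10.286 × 0.125 ≈ 1.286 mcg/mL.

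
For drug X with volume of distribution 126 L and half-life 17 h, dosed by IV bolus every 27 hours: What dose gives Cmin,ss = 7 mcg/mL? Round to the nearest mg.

τ/t½ = 27/17 ≈ 1.5882, so f = (1/2)^(27/17) ≈ 0.332578.
Cmin,ss = (D/Vd)·f/(1−f), so D = Cmin,ss·Vd·(1−f)/f.
D = 7 × 126 × (1−f)/f ≈ 7 × 126 × 2.00681 ≈ 1770.01 mg.

1770 mg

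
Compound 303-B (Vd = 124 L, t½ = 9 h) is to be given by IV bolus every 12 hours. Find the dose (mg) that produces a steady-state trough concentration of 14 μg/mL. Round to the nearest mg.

τ/t½ = 12/9 ≈ 1.3333, so f = (1/2)^(12/9) ≈ 0.396850.
Cmin,ss = (D/Vd)·f/(1−f), so D = Cmin,ss·Vd·(1−f)/f.
D = 14 × 124 × (1−f)/f ≈ 14 × 124 × 1.51984 ≈ 2638.44 mg.

2638 mg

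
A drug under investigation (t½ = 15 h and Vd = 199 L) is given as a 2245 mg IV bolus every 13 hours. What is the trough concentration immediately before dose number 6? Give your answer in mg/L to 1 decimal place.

f = (1/2)^(τ/t½) = (1/2)^(13/15) ≈ 0.5484.
C₀ = D/Vd = 2245/199 ≈ 11.281 mg/L.
Before the 6th dose, 5 doses have been given. Superposition: Cmin = C₀·(f + f² + … + f^5).
≈ 11.281 × (0.5484 + 0.3007 + 0.1649 + 0.0904 + 0.0496) ≈ 11.281 × 1.1540 ≈ 13.018 mg/L.

13.0 mg/L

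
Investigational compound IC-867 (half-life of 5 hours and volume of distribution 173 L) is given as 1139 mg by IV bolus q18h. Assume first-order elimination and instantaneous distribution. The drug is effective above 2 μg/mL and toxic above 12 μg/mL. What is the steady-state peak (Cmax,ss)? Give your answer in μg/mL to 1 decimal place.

7.2 μg/mL

Over one 18-h interval, 18/5 ≈ 3.6 half-lives elapse, leaving f ≈ 0.0825 of each dose.
At steady state, accumulation factor R = 1/(1 − e^(−kτ)) ≈ 1.0899.
Each bolus raises the concentration by D/Vd = 1139/173 ≈ 6.584 μg/mL.
Steady-state peak Cmax,ss = C₀·R ≈ 6.584 × 1.0899 ≈ 7.176 μg/mL.
Peak 7.2 μg/mL vs MTC 12 μg/mL: below toxic threshold.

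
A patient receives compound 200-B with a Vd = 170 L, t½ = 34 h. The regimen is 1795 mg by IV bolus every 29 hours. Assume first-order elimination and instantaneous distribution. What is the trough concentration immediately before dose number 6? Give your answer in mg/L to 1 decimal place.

12.4 mg/L

f = (1/2)^(τ/t½) = (1/2)^(29/34) ≈ 0.5537.
C₀ = D/Vd = 1795/170 ≈ 10.559 mg/L.
Before the 6th dose, 5 doses have been given. Superposition: Cmin = C₀·(f + f² + … + f^5).
≈ 10.559 × (0.5537 + 0.3066 + 0.1698 + 0.0940 + 0.0520) ≈ 10.559 × 1.1761 ≈ 12.418 mg/L.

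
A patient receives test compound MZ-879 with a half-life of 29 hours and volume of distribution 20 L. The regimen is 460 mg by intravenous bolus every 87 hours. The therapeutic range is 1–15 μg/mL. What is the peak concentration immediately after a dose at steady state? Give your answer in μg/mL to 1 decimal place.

The dosing interval is 3 half-lives, so f = 2^(−3) = 0.125.
At steady state, R = 1/(1 − 0.125) = 8/7.
Single-dose peak C₀ = D/Vd = 460/20 = 23 μg/mL.
Steady-state peak Cmax,ss = C₀·R = 23 × 8/7 ≈ 26.286 μg/mL.
Peak 26.3 μg/mL vs MTC 15 μg/mL: exceeds toxic threshold.

26.3 μg/mL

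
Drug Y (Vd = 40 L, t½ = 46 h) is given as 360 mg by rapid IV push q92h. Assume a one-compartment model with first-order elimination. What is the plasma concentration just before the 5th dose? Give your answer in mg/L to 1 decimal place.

3.0 mg/L

f = (1/2)^(τ/t½) = (1/2)^(92/46) ≈ 0.2500.
C₀ = D/Vd = 360/40 ≈ 9.000 mg/L.
Before the 5th dose, 4 doses have been given. Superposition: Cmin = C₀·(f + f² + … + f^4).
≈ 9.000 × (0.2500 + 0.0625 + 0.0156 + 0.0039) ≈ 9.000 × 0.3320 ≈ 2.988 mg/L.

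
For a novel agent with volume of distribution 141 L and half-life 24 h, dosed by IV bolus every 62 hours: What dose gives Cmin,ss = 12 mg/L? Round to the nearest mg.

τ/t½ = 62/24 ≈ 2.5833, so f = (1/2)^(62/24) ≈ 0.166855.
Cmin,ss = (D/Vd)·f/(1−f), so D = Cmin,ss·Vd·(1−f)/f.
D = 12 × 141 × (1−f)/f ≈ 12 × 141 × 4.99323 ≈ 8448.55 mg.

8449 mg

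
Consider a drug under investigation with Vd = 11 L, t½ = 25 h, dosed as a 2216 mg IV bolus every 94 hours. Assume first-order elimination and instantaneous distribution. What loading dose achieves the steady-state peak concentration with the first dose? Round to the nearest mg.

2393 mg

f = (1/2)^(94/25) ≈ 0.073812; accumulation ratio R = 1/(1−f) ≈ 1.07969.
Loading dose to hit Cmax,ss on first dose: D_load = D_maint·R ≈ 2216 × 1.07969 ≈ 2392.59 mg.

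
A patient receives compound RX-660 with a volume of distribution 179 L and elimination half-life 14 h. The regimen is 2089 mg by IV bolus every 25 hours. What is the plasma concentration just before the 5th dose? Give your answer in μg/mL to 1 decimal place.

4.7 μg/mL

f = (1/2)^(τ/t½) = (1/2)^(25/14) ≈ 0.2900.
C₀ = D/Vd = 2089/179 ≈ 11.670 μg/mL.
Before the 5th dose, 4 doses have been given. Superposition: Cmin = C₀·(f + f² + … + f^4).
≈ 11.670 × (0.2900 + 0.0841 + 0.0244 + 0.0071) ≈ 11.670 × 0.4056 ≈ 4.733 μg/mL.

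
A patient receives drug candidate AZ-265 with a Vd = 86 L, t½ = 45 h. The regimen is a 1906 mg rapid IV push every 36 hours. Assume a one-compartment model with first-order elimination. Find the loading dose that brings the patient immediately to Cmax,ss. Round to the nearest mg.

4478 mg

f = (1/2)^(36/45) ≈ 0.574349; accumulation ratio R = 1/(1−f) ≈ 2.34934.
Loading dose to hit Cmax,ss on first dose: D_load = D_maint·R ≈ 1906 × 2.34934 ≈ 4477.84 mg.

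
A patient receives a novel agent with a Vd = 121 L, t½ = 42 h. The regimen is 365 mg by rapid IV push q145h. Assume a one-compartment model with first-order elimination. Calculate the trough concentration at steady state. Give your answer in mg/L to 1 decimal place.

0.3 mg/L

Over one 145-h interval, 145/42 ≈ 3.4524 half-lives elapse, leaving f ≈ 0.0914 of each dose.
Single-dose peak C₀ = D/Vd = 365/121 ≈ 3.017 mg/L.
Steady-state trough Cmin,ss = C₀·f/(1−f) ≈ 3.017 × 0.0914/0.9086 ≈ 0.303 mg/L.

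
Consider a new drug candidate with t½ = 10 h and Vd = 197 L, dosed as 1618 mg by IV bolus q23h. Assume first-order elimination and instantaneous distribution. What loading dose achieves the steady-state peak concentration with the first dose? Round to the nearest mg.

2030 mg

f = (1/2)^(23/10) ≈ 0.203063; accumulation ratio R = 1/(1−f) ≈ 1.25480.
Loading dose to hit Cmax,ss on first dose: D_load = D_maint·R ≈ 1618 × 1.25480 ≈ 2030.27 mg.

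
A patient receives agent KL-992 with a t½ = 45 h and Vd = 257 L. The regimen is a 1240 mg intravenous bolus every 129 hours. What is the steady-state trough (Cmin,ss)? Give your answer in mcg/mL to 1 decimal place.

k = ln2/t½ = ln2/45 ≈ 0.015403 h⁻¹; fraction remaining f = e^(−kτ) = e^(−0.015403×129) ≈ 0.1371.
Each bolus raises the concentration by D/Vd = 1240/257 ≈ 4.825 mcg/mL.
Steady-state trough Cmin,ss = C₀·f/(1−f) ≈ 4.825 × 0.1371/0.8629 ≈ 0.767 mcg/mL.

0.8 mcg/mL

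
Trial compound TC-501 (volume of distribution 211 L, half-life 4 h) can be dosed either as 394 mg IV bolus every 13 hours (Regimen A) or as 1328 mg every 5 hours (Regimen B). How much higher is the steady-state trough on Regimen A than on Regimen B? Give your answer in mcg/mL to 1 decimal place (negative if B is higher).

Regimen A: f = (1/2)^(13/4) ≈ 0.1051; Cmin,ss = (394/211)·f/(1−f) ≈ 0.219 mcg/mL.
Regimen B: f = (1/2)^(5/4) ≈ 0.4204; Cmin,ss = (1328/211)·f/(1−f) ≈ 4.565 mcg/mL.
Difference ≈ 0.219 − 4.565 ≈ -4.346 mcg/mL.

-4.3 mcg/mL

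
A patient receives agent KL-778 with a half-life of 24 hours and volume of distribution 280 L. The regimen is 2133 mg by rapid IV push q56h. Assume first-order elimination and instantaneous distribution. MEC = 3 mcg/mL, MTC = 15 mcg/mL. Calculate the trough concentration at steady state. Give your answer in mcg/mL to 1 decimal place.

1.9 mcg/mL

τ/t½ = 56/24 ≈ 2.3333, so fraction remaining f = (1/2)^(56/24) ≈ 0.1984.
At steady state, accumulation factor R = 1/(1 − e^(−kτ)) ≈ 1.2475.
Each bolus raises the concentration by D/Vd = 2133/280 ≈ 7.618 mcg/mL.
Cmax,ss = C₀/(1 − f) ≈ 7.618/0.8016 ≈ 9.503 mcg/mL.
Steady-state trough Cmin,ss = Cmax,ss·f ≈ 9.503 × 0.1984 ≈ 1.885 mcg/mL.
Trough 1.9 mcg/mL vs MEC 3 mcg/mL: subtherapeutic.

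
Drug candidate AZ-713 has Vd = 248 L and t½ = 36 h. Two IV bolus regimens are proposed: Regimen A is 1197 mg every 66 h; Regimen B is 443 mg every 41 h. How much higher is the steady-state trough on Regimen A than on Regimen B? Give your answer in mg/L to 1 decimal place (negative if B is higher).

0.4 mg/L

Regimen A: f = (1/2)^(66/36) ≈ 0.2806; Cmin,ss = (1197/248)·f/(1−f) ≈ 1.883 mg/L.
Regimen B: f = (1/2)^(41/36) ≈ 0.4541; Cmin,ss = (443/248)·f/(1−f) ≈ 1.486 mg/L.
Difference ≈ 1.883 − 1.486 ≈ 0.397 mg/L.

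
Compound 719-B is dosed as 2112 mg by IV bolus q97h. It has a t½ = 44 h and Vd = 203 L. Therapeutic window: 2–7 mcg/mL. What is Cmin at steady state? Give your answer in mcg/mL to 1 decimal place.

τ/t½ = 97/44 ≈ 2.2045, so fraction remaining f = (1/2)^(97/44) ≈ 0.2170.
Each bolus raises the concentration by D/Vd = 2112/203 ≈ 10.404 mcg/mL.
Steady-state trough Cmin,ss = C₀·f/(1−f) ≈ 10.404 × 0.2170/0.7830 ≈ 2.883 mcg/mL.
Trough 2.9 mcg/mL vs MEC 2 mcg/mL: adequate.

2.9 mcg/mL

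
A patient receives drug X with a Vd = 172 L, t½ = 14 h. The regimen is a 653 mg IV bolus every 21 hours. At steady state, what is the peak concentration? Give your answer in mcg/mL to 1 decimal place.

5.9 mcg/mL

τ/t½ = 21/14 ≈ 1.5, so fraction remaining f = (1/2)^(21/14) ≈ 0.3536.
Accumulation ratio R = 1/(1 − f) ≈ 1/0.6464 ≈ 1.5470.
Single-dose peak C₀ = D/Vd = 653/172 ≈ 3.797 mcg/mL.
Steady-state peak Cmax,ss = C₀·R ≈ 3.797 × 1.5470 ≈ 5.874 mcg/mL.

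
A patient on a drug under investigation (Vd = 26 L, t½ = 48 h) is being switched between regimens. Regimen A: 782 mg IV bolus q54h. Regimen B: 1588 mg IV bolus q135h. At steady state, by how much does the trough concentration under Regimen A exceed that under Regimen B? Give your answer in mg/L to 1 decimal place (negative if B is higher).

Regimen A: f = (1/2)^(54/48) ≈ 0.4585; Cmin,ss = (782/26)·f/(1−f) ≈ 25.467 mg/L.
Regimen B: f = (1/2)^(135/48) ≈ 0.1423; Cmin,ss = (1588/26)·f/(1−f) ≈ 10.133 mg/L.
Difference ≈ 25.467 − 10.133 ≈ 15.334 mg/L.

15.3 mg/L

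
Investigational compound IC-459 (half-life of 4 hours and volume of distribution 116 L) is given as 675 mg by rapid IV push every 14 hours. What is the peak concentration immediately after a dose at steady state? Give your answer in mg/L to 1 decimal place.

6.4 mg/L

τ/t½ = 14/4 ≈ 3.5, so fraction remaining f = (1/2)^(14/4) ≈ 0.0884.
Accumulation ratio R = 1/(1 − f) ≈ 1/0.9116 ≈ 1.0970.
Each bolus raises the concentration by D/Vd = 675/116 ≈ 5.819 mg/L.
Steady-state peak Cmax,ss = C₀·R ≈ 5.819 × 1.0970 ≈ 6.383 mg/L.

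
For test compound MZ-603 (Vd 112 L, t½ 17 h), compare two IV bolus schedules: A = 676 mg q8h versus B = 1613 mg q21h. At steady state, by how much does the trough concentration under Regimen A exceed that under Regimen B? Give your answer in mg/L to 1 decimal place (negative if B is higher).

5.0 mg/L

Regimen A: f = (1/2)^(8/17) ≈ 0.7217; Cmin,ss = (676/112)·f/(1−f) ≈ 15.652 mg/L.
Regimen B: f = (1/2)^(21/17) ≈ 0.4248; Cmin,ss = (1613/112)·f/(1−f) ≈ 10.636 mg/L.
Difference ≈ 15.652 − 10.636 ≈ 5.016 mg/L.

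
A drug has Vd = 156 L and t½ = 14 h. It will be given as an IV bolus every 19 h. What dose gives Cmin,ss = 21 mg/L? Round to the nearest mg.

τ/t½ = 19/14 ≈ 1.3571, so f = (1/2)^(19/14) ≈ 0.390355.
Cmin,ss = (D/Vd)·f/(1−f), so D = Cmin,ss·Vd·(1−f)/f.
D = 21 × 156 × (1−f)/f ≈ 21 × 156 × 1.56177 ≈ 5116.36 mg.

5116 mg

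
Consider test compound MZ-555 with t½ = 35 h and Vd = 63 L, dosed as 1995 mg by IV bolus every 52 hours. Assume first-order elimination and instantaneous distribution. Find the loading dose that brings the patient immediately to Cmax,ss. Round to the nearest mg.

f = (1/2)^(52/35) ≈ 0.357072; accumulation ratio R = 1/(1−f) ≈ 1.55538.
Loading dose to hit Cmax,ss on first dose: D_load = D_maint·R ≈ 1995 × 1.55538 ≈ 3102.98 mg.

3103 mg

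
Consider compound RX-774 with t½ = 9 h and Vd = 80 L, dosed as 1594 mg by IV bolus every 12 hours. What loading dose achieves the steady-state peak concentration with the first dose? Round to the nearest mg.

2643 mg

f = (1/2)^(12/9) ≈ 0.396850; accumulation ratio R = 1/(1−f) ≈ 1.65796.
Loading dose to hit Cmax,ss on first dose: D_load = D_maint·R ≈ 1594 × 1.65796 ≈ 2642.79 mg.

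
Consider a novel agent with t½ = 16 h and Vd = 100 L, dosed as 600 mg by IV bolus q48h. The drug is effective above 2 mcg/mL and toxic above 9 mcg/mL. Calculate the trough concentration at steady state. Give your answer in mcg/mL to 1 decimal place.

The dosing interval is 3 half-lives, so f = 2^(−3) = 0.125.
At steady state, R = 1/(1 − 0.125) = 8/7.
Single-dose peak C₀ = D/Vd = 600/100 = 6 mcg/mL.
Steady-state peak Cmax,ss = C₀·R = 6 × 8/7 ≈ 6.857 mcg/mL.
Steady-state trough Cmin,ss = Cmax,ss·f ≈ 6.857 × 0.125 ≈ 0.857 mcg/mL.
Trough 0.9 mcg/mL vs MEC 2 mcg/mL: subtherapeutic.

0.9 mcg/mL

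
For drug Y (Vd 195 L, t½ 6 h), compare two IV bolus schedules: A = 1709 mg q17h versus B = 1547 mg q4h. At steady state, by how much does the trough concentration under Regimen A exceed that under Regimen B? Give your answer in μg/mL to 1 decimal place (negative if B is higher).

-12.1 μg/mL

Regimen A: f = (1/2)^(17/6) ≈ 0.1403; Cmin,ss = (1709/195)·f/(1−f) ≈ 1.430 μg/mL.
Regimen B: f = (1/2)^(4/6) ≈ 0.6300; Cmin,ss = (1547/195)·f/(1−f) ≈ 13.508 μg/mL.
Difference ≈ 1.430 − 13.508 ≈ -12.078 μg/mL.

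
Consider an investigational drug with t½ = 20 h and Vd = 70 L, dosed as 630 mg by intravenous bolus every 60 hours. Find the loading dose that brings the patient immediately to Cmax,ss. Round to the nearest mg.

f = (1/2)^(60/20) ≈ 0.125000; accumulation ratio R = 1/(1−f) ≈ 1.14286.
Loading dose to hit Cmax,ss on first dose: D_load = D_maint·R ≈ 630 × 1.14286 ≈ 720.00 mg.

720 mg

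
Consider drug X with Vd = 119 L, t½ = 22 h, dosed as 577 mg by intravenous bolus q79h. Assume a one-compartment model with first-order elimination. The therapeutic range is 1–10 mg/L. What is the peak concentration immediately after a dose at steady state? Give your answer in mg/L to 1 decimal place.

5.3 mg/L

τ/t½ = 79/22 ≈ 3.5909, so fraction remaining f = (1/2)^(79/22) ≈ 0.0830.
Accumulation ratio R = 1/(1 − f) ≈ 1/0.9170 ≈ 1.0905.
Single-dose peak C₀ = D/Vd = 577/119 ≈ 4.849 mg/L.
Steady-state peak Cmax,ss = C₀·R ≈ 4.849 × 1.0905 ≈ 5.288 mg/L.
Peak 5.3 mg/L vs MTC 10 mg/L: below toxic threshold.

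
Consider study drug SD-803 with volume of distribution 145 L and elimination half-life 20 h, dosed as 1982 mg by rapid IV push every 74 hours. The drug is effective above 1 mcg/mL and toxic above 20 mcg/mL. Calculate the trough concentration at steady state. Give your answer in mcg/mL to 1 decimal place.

k = ln2/t½ = ln2/20 ≈ 0.034657 h⁻¹; fraction remaining f = e^(−kτ) = e^(−0.034657×74) ≈ 0.0769.
Each bolus raises the concentration by D/Vd = 1982/145 ≈ 13.669 mcg/mL.
Steady-state trough Cmin,ss = C₀·f/(1−f) ≈ 13.669 × 0.0769/0.9231 ≈ 1.139 mcg/mL.
Trough 1.1 mcg/mL vs MEC 1 mcg/mL: adequate.

1.1 mcg/mL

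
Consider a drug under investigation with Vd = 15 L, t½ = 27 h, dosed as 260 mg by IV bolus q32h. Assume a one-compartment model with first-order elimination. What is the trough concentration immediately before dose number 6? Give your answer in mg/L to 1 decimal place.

f = (1/2)^(τ/t½) = (1/2)^(32/27) ≈ 0.4398.
C₀ = D/Vd = 260/15 ≈ 17.333 mg/L.
Before the 6th dose, 5 doses have been given. Superposition: Cmin = C₀·(f + f² + … + f^5).
≈ 17.333 × (0.4398 + 0.1934 + 0.0851 + 0.0374 + 0.0165) ≈ 17.333 × 0.7722 ≈ 13.385 mg/L.

13.4 mg/L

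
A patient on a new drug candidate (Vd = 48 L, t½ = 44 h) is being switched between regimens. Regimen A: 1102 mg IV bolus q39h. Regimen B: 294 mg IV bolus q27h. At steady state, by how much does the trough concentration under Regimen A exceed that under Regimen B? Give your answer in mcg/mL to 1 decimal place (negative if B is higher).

15.5 mcg/mL

Regimen A: f = (1/2)^(39/44) ≈ 0.5410; Cmin,ss = (1102/48)·f/(1−f) ≈ 27.060 mcg/mL.
Regimen B: f = (1/2)^(27/44) ≈ 0.6535; Cmin,ss = (294/48)·f/(1−f) ≈ 11.552 mcg/mL.
Difference ≈ 27.060 − 11.552 ≈ 15.508 mcg/mL.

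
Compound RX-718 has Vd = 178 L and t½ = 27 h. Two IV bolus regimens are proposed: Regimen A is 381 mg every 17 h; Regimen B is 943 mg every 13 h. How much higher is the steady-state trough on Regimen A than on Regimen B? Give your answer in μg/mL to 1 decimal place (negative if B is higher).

Regimen A: f = (1/2)^(17/27) ≈ 0.6463; Cmin,ss = (381/178)·f/(1−f) ≈ 3.911 μg/mL.
Regimen B: f = (1/2)^(13/27) ≈ 0.7162; Cmin,ss = (943/178)·f/(1−f) ≈ 13.369 μg/mL.
Difference ≈ 3.911 − 13.369 ≈ -9.458 μg/mL.

-9.5 μg/mL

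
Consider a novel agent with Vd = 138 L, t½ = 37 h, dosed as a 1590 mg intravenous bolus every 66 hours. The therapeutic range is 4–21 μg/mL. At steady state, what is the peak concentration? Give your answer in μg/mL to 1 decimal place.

τ/t½ = 66/37 ≈ 1.7838, so fraction remaining f = (1/2)^(66/37) ≈ 0.2904.
Accumulation ratio R = 1/(1 − f) ≈ 1/0.7096 ≈ 1.4092.
Each bolus raises the concentration by D/Vd = 1590/138 ≈ 11.522 μg/mL.
Cmax,ss = C₀/(1 − f) ≈ 11.522/0.7096 ≈ 16.237 μg/mL.
Peak 16.2 μg/mL vs MTC 21 μg/mL: below toxic threshold.

16.2 μg/mL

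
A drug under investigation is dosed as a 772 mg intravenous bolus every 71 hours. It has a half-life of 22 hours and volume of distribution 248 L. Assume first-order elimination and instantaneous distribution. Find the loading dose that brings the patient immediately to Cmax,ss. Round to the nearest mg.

864 mg

f = (1/2)^(71/22) ≈ 0.106781; accumulation ratio R = 1/(1−f) ≈ 1.11955.
Loading dose to hit Cmax,ss on first dose: D_load = D_maint·R ≈ 772 × 1.11955 ≈ 864.29 mg.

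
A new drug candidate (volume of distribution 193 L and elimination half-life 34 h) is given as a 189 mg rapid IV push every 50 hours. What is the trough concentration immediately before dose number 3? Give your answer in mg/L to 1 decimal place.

f = (1/2)^(τ/t½) = (1/2)^(50/34) ≈ 0.3608.
C₀ = D/Vd = 189/193 ≈ 0.979 mg/L.
Before the 3rd dose, 2 doses have been given. Superposition: Cmin = C₀·(f + f²).
≈ 0.979 × (0.3608 + 0.1302) ≈ 0.979 × 0.4910 ≈ 0.481 mg/L.

0.5 mg/L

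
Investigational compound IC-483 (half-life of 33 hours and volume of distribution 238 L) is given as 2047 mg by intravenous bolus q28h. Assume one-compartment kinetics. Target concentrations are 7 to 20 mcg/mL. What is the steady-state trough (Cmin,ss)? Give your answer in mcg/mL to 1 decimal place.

τ/t½ = 28/33 ≈ 0.84848, so fraction remaining f = (1/2)^(28/33) ≈ 0.5554.
Single-dose peak C₀ = D/Vd = 2047/238 ≈ 8.601 mcg/mL.
Steady-state trough Cmin,ss = C₀·f/(1−f) ≈ 8.601 × 0.5554/0.4446 ≈ 10.744 mcg/mL.
Trough 10.7 mcg/mL vs MEC 7 mcg/mL: adequate.

10.7 mcg/mL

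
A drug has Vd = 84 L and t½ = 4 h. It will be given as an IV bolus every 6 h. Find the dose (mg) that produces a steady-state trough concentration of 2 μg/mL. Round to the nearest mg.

307 mg

τ/t½ = 6/4 ≈ 1.5, so f = (1/2)^(6/4) ≈ 0.353553.
Cmin,ss = (D/Vd)·f/(1−f), so D = Cmin,ss·Vd·(1−f)/f.
D = 2 × 84 × (1−f)/f ≈ 2 × 84 × 1.82843 ≈ 307.18 mg.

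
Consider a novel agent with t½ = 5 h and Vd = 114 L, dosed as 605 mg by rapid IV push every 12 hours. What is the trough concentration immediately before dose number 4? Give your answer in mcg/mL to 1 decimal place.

1.2 mcg/mL

f = (1/2)^(τ/t½) = (1/2)^(12/5) ≈ 0.1895.
C₀ = D/Vd = 605/114 ≈ 5.307 mcg/mL.
Before the 4th dose, 3 doses have been given. Superposition: Cmin = C₀·(f + f² + … + f^3).
≈ 5.307 × (0.1895 + 0.0359 + 0.0068) ≈ 5.307 × 0.2322 ≈ 1.232 mcg/mL.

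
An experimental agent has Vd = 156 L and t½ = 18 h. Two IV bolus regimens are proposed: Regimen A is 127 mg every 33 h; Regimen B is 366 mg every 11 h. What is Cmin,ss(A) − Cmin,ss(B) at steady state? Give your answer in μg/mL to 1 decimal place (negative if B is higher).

-4.1 μg/mL

Regimen A: f = (1/2)^(33/18) ≈ 0.2806; Cmin,ss = (127/156)·f/(1−f) ≈ 0.318 μg/mL.
Regimen B: f = (1/2)^(11/18) ≈ 0.6547; Cmin,ss = (366/156)·f/(1−f) ≈ 4.448 μg/mL.
Difference ≈ 0.318 − 4.448 ≈ -4.130 μg/mL.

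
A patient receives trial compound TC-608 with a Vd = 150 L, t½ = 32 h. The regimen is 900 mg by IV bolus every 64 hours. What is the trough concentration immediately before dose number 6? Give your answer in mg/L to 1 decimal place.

f = (1/2)^(τ/t½) = (1/2)^(64/32) ≈ 0.2500.
C₀ = D/Vd = 900/150 ≈ 6.000 mg/L.
Before the 6th dose, 5 doses have been given. Superposition: Cmin = C₀·(f + f² + … + f^5).
≈ 6.000 × (0.2500 + 0.0625 + 0.0156 + 0.0039 + 0.0010) ≈ 6.000 × 0.3330 ≈ 1.998 mg/L.

2.0 mg/L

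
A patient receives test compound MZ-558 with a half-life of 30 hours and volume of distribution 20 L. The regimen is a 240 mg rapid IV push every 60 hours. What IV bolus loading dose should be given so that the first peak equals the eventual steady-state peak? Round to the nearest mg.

f = (1/2)^(60/30) ≈ 0.250000; accumulation ratio R = 1/(1−f) ≈ 1.33333.
Loading dose to hit Cmax,ss on first dose: D_load = D_maint·R ≈ 240 × 1.33333 ≈ 320.00 mg.

320 mg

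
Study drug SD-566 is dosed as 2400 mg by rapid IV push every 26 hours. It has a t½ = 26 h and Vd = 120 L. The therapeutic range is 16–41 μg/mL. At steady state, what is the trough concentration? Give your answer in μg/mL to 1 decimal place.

τ = 26 h = 1 half-life, so f = (1/2)^1 = 0.5.
At steady state, R = 1/(1 − 0.5) = 2/1.
Single-dose peak C₀ = D/Vd = 2400/120 = 20 μg/mL.
Steady-state peak Cmax,ss = C₀·R = 20 × 2/1 ≈ 40.000 μg/mL.
Steady-state trough Cmin,ss = Cmax,ss·f ≈ 40.000 × 0.5 ≈ 20.000 μg/mL.
Trough 20.0 μg/mL vs MEC 16 μg/mL: adequate.

20.0 μg/mL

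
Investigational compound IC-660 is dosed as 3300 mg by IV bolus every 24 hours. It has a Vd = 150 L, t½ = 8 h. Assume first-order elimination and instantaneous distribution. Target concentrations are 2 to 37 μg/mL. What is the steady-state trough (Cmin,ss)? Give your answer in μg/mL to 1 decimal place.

The dosing interval is 3 half-lives, so f = 2^(−3) = 0.125.
At steady state, R = 1/(1 − 0.125) = 8/7.
Single-dose peak C₀ = D/Vd = 3300/150 = 22 μg/mL.
Steady-state peak Cmax,ss = C₀·R = 22 × 8/7 ≈ 25.143 μg/mL.
Steady-state trough Cmin,ss = Cmax,ss·f ≈ 25.143 × 0.125 ≈ 3.143 μg/mL.
Trough 3.1 μg/mL vs MEC 2 μg/mL: adequate.

3.1 μg/mL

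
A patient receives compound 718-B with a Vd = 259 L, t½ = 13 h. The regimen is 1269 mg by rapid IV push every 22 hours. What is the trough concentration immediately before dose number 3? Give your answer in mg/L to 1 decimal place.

f = (1/2)^(τ/t½) = (1/2)^(22/13) ≈ 0.3094.
C₀ = D/Vd = 1269/259 ≈ 4.900 mg/L.
Before the 3rd dose, 2 doses have been given. Superposition: Cmin = C₀·(f + f²).
≈ 4.900 × (0.3094 + 0.0957) ≈ 4.900 × 0.4051 ≈ 1.985 mg/L.

2.0 mg/L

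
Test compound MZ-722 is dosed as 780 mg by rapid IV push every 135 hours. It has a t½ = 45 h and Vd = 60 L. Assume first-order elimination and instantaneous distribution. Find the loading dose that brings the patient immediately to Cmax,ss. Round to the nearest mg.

891 mg

f = (1/2)^(135/45) ≈ 0.125000; accumulation ratio R = 1/(1−f) ≈ 1.14286.
Loading dose to hit Cmax,ss on first dose: D_load = D_maint·R ≈ 780 × 1.14286 ≈ 891.43 mg.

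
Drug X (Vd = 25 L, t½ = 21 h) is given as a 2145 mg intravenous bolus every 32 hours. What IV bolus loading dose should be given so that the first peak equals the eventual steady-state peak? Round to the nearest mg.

3289 mg

f = (1/2)^(32/21) ≈ 0.347766; accumulation ratio R = 1/(1−f) ≈ 1.53319.
Loading dose to hit Cmax,ss on first dose: D_load = D_maint·R ≈ 2145 × 1.53319 ≈ 3288.69 mg.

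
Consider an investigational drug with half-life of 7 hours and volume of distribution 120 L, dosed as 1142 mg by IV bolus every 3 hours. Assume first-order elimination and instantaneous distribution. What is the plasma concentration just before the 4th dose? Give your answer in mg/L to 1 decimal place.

16.2 mg/L

f = (1/2)^(τ/t½) = (1/2)^(3/7) ≈ 0.7430.
C₀ = D/Vd = 1142/120 ≈ 9.517 mg/L.
Before the 4th dose, 3 doses have been given. Superposition: Cmin = C₀·(f + f² + … + f^3).
≈ 9.517 × (0.7430 + 0.5520 + 0.4102) ≈ 9.517 × 1.7052 ≈ 16.228 mg/L.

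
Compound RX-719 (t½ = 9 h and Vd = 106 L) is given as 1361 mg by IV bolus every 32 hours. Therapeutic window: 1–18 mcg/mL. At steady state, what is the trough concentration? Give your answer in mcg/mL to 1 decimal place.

1.2 mcg/mL

τ/t½ = 32/9 ≈ 3.5556, so fraction remaining f = (1/2)^(32/9) ≈ 0.0850.
Each bolus raises the concentration by D/Vd = 1361/106 ≈ 12.840 mcg/mL.
Steady-state trough Cmin,ss = C₀·f/(1−f) ≈ 12.840 × 0.0850/0.9150 ≈ 1.193 mcg/mL.
Trough 1.2 mcg/mL vs MEC 1 mcg/mL: adequate.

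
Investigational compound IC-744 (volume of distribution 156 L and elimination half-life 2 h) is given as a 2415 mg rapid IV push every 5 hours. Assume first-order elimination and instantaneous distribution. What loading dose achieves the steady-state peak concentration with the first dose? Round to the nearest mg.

2934 mg

f = (1/2)^(5/2) ≈ 0.176777; accumulation ratio R = 1/(1−f) ≈ 1.21474.
Loading dose to hit Cmax,ss on first dose: D_load = D_maint·R ≈ 2415 × 1.21474 ≈ 2933.60 mg.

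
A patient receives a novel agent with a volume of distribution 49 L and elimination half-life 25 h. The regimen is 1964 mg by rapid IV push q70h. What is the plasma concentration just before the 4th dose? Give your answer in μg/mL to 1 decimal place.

6.7 μg/mL

f = (1/2)^(τ/t½) = (1/2)^(70/25) ≈ 0.1436.
C₀ = D/Vd = 1964/49 ≈ 40.082 μg/mL.
Before the 4th dose, 3 doses have been given. Superposition: Cmin = C₀·(f + f² + … + f^3).
≈ 40.082 × (0.1436 + 0.0206 + 0.0030) ≈ 40.082 × 0.1672 ≈ 6.702 μg/mL.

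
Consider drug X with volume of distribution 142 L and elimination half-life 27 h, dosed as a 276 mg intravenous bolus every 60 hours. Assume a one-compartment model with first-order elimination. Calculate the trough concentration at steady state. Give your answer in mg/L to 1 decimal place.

Over one 60-h interval, 60/27 ≈ 2.2222 half-lives elapse, leaving f ≈ 0.2143 of each dose.
At steady state, accumulation factor R = 1/(1 − e^(−kτ)) ≈ 1.2728.
Each bolus raises the concentration by D/Vd = 276/142 ≈ 1.944 mg/L.
Steady-state peak Cmax,ss = C₀·R ≈ 1.944 × 1.2728 ≈ 2.474 mg/L.
Steady-state trough Cmin,ss = Cmax,ss·f ≈ 2.474 × 0.2143 ≈ 0.530 mg/L.

0.5 mg/L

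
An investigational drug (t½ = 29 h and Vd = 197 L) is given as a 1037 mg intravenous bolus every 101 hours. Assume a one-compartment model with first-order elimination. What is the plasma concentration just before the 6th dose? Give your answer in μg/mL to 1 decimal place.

0.5 μg/mL

f = (1/2)^(τ/t½) = (1/2)^(101/29) ≈ 0.0895.
C₀ = D/Vd = 1037/197 ≈ 5.264 μg/mL.
Before the 6th dose, 5 doses have been given. Superposition: Cmin = C₀·(f + f² + … + f^5).
≈ 5.264 × (0.0895 + 0.0080 + 0.0007 + 0.0001 + 0.0000) ≈ 5.264 × 0.0983 ≈ 0.517 μg/mL.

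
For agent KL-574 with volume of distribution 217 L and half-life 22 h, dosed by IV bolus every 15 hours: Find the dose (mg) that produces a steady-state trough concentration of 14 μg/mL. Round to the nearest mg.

1835 mg

τ/t½ = 15/22 ≈ 0.68182, so f = (1/2)^(15/22) ≈ 0.623379.
Cmin,ss = (D/Vd)·f/(1−f), so D = Cmin,ss·Vd·(1−f)/f.
D = 14 × 217 × (1−f)/f ≈ 14 × 217 × 0.60416 ≈ 1835.44 mg.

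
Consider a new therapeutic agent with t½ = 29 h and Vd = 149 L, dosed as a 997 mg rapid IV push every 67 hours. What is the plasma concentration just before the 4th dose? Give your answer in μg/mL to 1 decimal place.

1.7 μg/mL

f = (1/2)^(τ/t½) = (1/2)^(67/29) ≈ 0.2016.
C₀ = D/Vd = 997/149 ≈ 6.691 μg/mL.
Before the 4th dose, 3 doses have been given. Superposition: Cmin = C₀·(f + f² + … + f^3).
≈ 6.691 × (0.2016 + 0.0406 + 0.0082) ≈ 6.691 × 0.2504 ≈ 1.675 μg/mL.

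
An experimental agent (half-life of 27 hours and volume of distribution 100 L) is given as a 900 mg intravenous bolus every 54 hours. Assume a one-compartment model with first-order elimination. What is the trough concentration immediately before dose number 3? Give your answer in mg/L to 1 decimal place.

f = (1/2)^(τ/t½) = (1/2)^(54/27) ≈ 0.2500.
C₀ = D/Vd = 900/100 ≈ 9.000 mg/L.
Before the 3rd dose, 2 doses have been given. Superposition: Cmin = C₀·(f + f²).
≈ 9.000 × (0.2500 + 0.0625) ≈ 9.000 × 0.3125 ≈ 2.812 mg/L.

2.8 mg/L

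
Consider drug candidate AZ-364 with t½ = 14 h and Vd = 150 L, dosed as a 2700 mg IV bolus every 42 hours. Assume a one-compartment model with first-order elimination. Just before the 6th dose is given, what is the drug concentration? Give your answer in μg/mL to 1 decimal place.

f = (1/2)^(τ/t½) = (1/2)^(42/14) ≈ 0.1250.
C₀ = D/Vd = 2700/150 ≈ 18.000 μg/mL.
Before the 6th dose, 5 doses have been given. Superposition: Cmin = C₀·(f + f² + … + f^5).
≈ 18.000 × (0.1250 + 0.0156 + 0.0020 + 0.0002 + 0.0000) ≈ 18.000 × 0.1428 ≈ 2.570 μg/mL.

2.6 μg/mL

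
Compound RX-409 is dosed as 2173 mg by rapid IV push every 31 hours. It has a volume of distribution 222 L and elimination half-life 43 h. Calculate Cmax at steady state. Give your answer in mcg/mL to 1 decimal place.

τ/t½ = 31/43 ≈ 0.72093, so fraction remaining f = (1/2)^(31/43) ≈ 0.6067.
At steady state, accumulation factor R = 1/(1 − e^(−kτ)) ≈ 2.5426.
Single-dose peak C₀ = D/Vd = 2173/222 ≈ 9.788 mcg/mL.
Steady-state peak Cmax,ss = C₀·R ≈ 9.788 × 2.5426 ≈ 24.887 mcg/mL.

24.9 mcg/mL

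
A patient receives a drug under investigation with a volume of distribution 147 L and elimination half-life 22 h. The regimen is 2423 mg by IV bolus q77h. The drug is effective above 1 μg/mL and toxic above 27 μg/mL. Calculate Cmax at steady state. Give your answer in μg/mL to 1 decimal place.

Over one 77-h interval, 77/22 ≈ 3.5 half-lives elapse, leaving f ≈ 0.0884 of each dose.
At steady state, accumulation factor R = 1/(1 − e^(−kτ)) ≈ 1.0970.
Single-dose peak C₀ = D/Vd = 2423/147 ≈ 16.483 μg/mL.
Steady-state peak Cmax,ss = C₀·R ≈ 16.483 × 1.0970 ≈ 18.082 μg/mL.
Peak 18.1 μg/mL vs MTC 27 μg/mL: below toxic threshold.

18.1 μg/mL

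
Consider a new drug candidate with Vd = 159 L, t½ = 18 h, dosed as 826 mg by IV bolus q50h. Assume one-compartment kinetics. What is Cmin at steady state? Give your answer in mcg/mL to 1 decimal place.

0.9 mcg/mL

τ/t½ = 50/18 ≈ 2.7778, so fraction remaining f = (1/2)^(50/18) ≈ 0.1458.
Each bolus raises the concentration by D/Vd = 826/159 ≈ 5.195 mcg/mL.
Steady-state trough Cmin,ss = C₀·f/(1−f) ≈ 5.195 × 0.1458/0.8542 ≈ 0.887 mcg/mL.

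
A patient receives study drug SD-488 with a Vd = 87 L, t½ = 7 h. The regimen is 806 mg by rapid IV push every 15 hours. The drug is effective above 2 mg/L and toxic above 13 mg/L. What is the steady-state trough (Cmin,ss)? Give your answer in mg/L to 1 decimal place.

Over one 15-h interval, 15/7 ≈ 2.1429 half-lives elapse, leaving f ≈ 0.2264 of each dose.
Each bolus raises the concentration by D/Vd = 806/87 ≈ 9.264 mg/L.
Steady-state trough Cmin,ss = C₀·f/(1−f) ≈ 9.264 × 0.2264/0.7736 ≈ 2.711 mg/L.
Trough 2.7 mg/L vs MEC 2 mg/L: adequate.

2.7 mg/L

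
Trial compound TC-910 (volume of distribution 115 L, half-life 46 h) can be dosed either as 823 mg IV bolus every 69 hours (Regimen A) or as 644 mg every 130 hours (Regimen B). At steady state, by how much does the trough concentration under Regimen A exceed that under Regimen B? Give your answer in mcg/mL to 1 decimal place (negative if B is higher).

3.0 mcg/mL

Regimen A: f = (1/2)^(69/46) ≈ 0.3536; Cmin,ss = (823/115)·f/(1−f) ≈ 3.915 mcg/mL.
Regimen B: f = (1/2)^(130/46) ≈ 0.1410; Cmin,ss = (644/115)·f/(1−f) ≈ 0.919 mcg/mL.
Difference ≈ 3.915 − 0.919 ≈ 2.996 mcg/mL.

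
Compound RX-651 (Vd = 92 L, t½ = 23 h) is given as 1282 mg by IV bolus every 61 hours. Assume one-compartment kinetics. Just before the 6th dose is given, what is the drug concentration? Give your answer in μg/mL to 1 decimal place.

2.6 μg/mL

f = (1/2)^(τ/t½) = (1/2)^(61/23) ≈ 0.1591.
C₀ = D/Vd = 1282/92 ≈ 13.935 μg/mL.
Before the 6th dose, 5 doses have been given. Superposition: Cmin = C₀·(f + f² + … + f^5).
≈ 13.935 × (0.1591 + 0.0253 + 0.0040 + 0.0006 + 0.0001) ≈ 13.935 × 0.1891 ≈ 2.635 μg/mL.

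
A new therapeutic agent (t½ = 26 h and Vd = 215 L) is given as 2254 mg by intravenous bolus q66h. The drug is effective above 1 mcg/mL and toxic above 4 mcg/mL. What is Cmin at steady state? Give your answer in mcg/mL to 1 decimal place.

2.2 mcg/mL

Over one 66-h interval, 66/26 ≈ 2.5385 half-lives elapse, leaving f ≈ 0.1721 of each dose.
Accumulation ratio R = 1/(1 − f) ≈ 1/0.8279 ≈ 1.2079.
Single-dose peak C₀ = D/Vd = 2254/215 ≈ 10.484 mcg/mL.
Cmax,ss = C₀/(1 − f) ≈ 10.484/0.8279 ≈ 12.663 mcg/mL.
Steady-state trough Cmin,ss = Cmax,ss·f ≈ 12.663 × 0.1721 ≈ 2.179 mcg/mL.
Trough 2.2 mcg/mL vs MEC 1 mcg/mL: adequate.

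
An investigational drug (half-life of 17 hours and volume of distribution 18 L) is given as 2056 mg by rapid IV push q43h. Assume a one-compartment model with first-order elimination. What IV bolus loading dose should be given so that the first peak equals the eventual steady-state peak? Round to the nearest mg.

f = (1/2)^(43/17) ≈ 0.173209; accumulation ratio R = 1/(1−f) ≈ 1.20950.
Loading dose to hit Cmax,ss on first dose: D_load = D_maint·R ≈ 2056 × 1.20950 ≈ 2486.73 mg.

2487 mg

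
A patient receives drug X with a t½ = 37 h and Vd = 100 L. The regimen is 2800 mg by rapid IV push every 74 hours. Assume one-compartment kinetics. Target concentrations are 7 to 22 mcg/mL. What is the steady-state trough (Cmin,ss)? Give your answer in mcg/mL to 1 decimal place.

9.3 mcg/mL

The dosing interval is 2 half-lives, so f = 2^(−2) = 0.25.
At steady state, R = 1/(1 − 0.25) = 4/3.
Single-dose peak C₀ = D/Vd = 2800/100 = 28 mcg/mL.
Steady-state peak Cmax,ss = C₀·R = 28 × 4/3 ≈ 37.333 mcg/mL.
Steady-state trough Cmin,ss = Cmax,ss·f ≈ 37.333 × 0.25 ≈ 9.333 mcg/mL.
Trough 9.3 mcg/mL vs MEC 7 mcg/mL: adequate.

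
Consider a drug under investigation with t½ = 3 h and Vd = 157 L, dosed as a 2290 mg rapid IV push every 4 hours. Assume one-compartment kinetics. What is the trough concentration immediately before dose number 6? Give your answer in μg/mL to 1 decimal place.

f = (1/2)^(τ/t½) = (1/2)^(4/3) ≈ 0.3969.
C₀ = D/Vd = 2290/157 ≈ 14.586 μg/mL.
Before the 6th dose, 5 doses have been given. Superposition: Cmin = C₀·(f + f² + … + f^5).
≈ 14.586 × (0.3969 + 0.1575 + 0.0625 + 0.0248 + 0.0098) ≈ 14.586 × 0.6515 ≈ 9.503 μg/mL.

9.5 μg/mL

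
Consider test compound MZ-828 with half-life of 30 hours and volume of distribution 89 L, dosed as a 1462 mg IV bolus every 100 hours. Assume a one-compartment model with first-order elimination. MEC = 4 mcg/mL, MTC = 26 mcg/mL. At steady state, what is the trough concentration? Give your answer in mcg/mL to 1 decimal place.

1.8 mcg/mL

Over one 100-h interval, 100/30 ≈ 3.3333 half-lives elapse, leaving f ≈ 0.0992 of each dose.
Each bolus raises the concentration by D/Vd = 1462/89 ≈ 16.427 mcg/mL.
Steady-state trough Cmin,ss = C₀·f/(1−f) ≈ 16.427 × 0.0992/0.9008 ≈ 1.809 mcg/mL.
Trough 1.8 mcg/mL vs MEC 4 mcg/mL: subtherapeutic.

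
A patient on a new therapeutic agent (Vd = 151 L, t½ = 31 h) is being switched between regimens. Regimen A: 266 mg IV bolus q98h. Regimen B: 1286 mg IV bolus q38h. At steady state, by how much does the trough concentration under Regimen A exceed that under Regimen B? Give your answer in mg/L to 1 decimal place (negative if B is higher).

Regimen A: f = (1/2)^(98/31) ≈ 0.1118; Cmin,ss = (266/151)·f/(1−f) ≈ 0.222 mg/L.
Regimen B: f = (1/2)^(38/31) ≈ 0.4276; Cmin,ss = (1286/151)·f/(1−f) ≈ 6.362 mg/L.
Difference ≈ 0.222 − 6.362 ≈ -6.140 mg/L.

-6.1 mg/L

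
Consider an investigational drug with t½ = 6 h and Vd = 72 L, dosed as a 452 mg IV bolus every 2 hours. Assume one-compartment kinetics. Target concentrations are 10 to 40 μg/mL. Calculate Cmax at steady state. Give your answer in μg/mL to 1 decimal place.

τ/t½ = 2/6 ≈ 0.33333, so fraction remaining f = (1/2)^(2/6) ≈ 0.7937.
At steady state, accumulation factor R = 1/(1 − e^(−kτ)) ≈ 4.8473.
Single-dose peak C₀ = D/Vd = 452/72 ≈ 6.278 μg/mL.
Steady-state peak Cmax,ss = C₀·R ≈ 6.278 × 4.8473 ≈ 30.431 μg/mL.
Peak 30.4 μg/mL vs MTC 40 μg/mL: below toxic threshold.

30.4 μg/mL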